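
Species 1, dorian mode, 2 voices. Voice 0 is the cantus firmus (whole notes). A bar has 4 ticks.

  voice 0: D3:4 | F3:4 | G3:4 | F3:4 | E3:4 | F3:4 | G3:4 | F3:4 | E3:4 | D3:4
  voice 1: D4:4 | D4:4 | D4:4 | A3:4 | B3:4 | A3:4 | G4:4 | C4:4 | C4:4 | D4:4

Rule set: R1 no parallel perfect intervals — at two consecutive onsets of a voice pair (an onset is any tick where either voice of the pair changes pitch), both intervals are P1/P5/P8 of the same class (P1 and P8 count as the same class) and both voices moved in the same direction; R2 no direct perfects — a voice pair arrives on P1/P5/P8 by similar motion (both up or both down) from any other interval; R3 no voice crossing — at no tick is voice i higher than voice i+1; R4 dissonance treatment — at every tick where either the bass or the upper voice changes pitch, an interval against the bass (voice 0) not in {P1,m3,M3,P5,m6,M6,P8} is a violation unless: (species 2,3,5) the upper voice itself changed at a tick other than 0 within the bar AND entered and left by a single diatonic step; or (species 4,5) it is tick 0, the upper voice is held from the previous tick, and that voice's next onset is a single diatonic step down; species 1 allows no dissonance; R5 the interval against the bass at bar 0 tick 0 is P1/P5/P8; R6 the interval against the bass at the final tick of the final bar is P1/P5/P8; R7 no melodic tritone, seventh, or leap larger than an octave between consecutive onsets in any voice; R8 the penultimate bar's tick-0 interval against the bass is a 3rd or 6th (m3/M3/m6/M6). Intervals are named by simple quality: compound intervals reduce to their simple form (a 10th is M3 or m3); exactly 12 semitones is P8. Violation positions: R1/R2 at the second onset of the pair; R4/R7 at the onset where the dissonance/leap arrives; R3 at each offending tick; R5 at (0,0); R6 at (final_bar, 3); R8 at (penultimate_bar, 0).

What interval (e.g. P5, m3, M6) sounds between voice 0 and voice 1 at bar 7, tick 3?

voice 0=F3 voice 1=C4 -> P5

P5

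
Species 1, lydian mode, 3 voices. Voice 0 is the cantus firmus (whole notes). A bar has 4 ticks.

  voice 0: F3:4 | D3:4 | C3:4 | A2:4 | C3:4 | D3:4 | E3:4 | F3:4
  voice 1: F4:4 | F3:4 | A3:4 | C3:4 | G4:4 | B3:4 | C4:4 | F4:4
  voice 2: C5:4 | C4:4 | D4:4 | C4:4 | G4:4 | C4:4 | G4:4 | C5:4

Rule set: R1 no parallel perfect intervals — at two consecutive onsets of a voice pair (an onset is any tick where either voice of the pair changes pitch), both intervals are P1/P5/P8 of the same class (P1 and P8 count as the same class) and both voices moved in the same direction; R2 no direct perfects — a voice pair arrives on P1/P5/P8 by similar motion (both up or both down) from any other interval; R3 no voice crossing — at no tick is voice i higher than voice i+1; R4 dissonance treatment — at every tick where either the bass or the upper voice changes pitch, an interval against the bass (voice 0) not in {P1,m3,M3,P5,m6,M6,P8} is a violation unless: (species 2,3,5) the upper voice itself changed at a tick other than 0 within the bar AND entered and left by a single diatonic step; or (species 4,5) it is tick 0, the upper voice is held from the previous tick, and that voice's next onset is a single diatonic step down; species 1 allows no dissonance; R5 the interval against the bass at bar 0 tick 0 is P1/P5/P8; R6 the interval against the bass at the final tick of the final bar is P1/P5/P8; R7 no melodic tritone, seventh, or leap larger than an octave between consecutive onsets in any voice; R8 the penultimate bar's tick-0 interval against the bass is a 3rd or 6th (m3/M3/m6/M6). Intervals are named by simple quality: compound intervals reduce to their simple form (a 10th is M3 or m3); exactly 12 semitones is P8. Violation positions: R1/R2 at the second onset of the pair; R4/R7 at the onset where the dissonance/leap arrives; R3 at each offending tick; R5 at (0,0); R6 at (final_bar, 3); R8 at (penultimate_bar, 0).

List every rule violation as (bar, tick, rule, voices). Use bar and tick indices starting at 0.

(1, 0, R1, (1, 2))
(1, 0, R4, (0, 2))
(2, 0, R4, (0, 2))
(3, 0, R2, (1, 2))
(4, 0, R1, (1, 2))
(4, 0, R2, (0, 1))
(4, 0, R2, (0, 2))
(4, 0, R7, (1,))
(5, 0, R4, (0, 2))
(6, 0, R2, (1, 2))
(7, 0, R1, (1, 2))
(7, 0, R2, (0, 1))
(7, 0, R2, (0, 2))

bar 0: v0=F3 v1=F4 v2=C5 downbeat P5
bar 1: v0=D3 v1=F3 v2=C4 downbeat m7
bar 2: v0=C3 v1=A3 v2=D4 downbeat M2
bar 3: v0=A2 v1=C3 v2=C4 downbeat m3
bar 4: v0=C3 v1=G4 v2=G4 downbeat P5
bar 5: v0=D3 v1=B3 v2=C4 downbeat m7
bar 6: v0=E3 v1=C4 v2=G4 downbeat m3
bar 7: v0=F3 v1=F4 v2=C5 downbeat P5
  -> R1 @ bar 1 tick 0 v(1, 2): F4/C5 P5 -> F3/C4 P5 similar
  -> R4 @ bar 1 tick 0 v(0, 2): D3/C4 m7 untreated
  -> R4 @ bar 2 tick 0 v(0, 2): C3/D4 M2 untreated
  -> R2 @ bar 3 tick 0 v(1, 2): A3/D4 P4 -> C3/C4 P8 similar
  -> R1 @ bar 4 tick 0 v(1, 2): C3/C4 P8 -> G4/G4 P1 similar
  -> R2 @ bar 4 tick 0 v(0, 1): A2/C3 m3 -> C3/G4 P5 similar
  -> R2 @ bar 4 tick 0 v(0, 2): A2/C4 m3 -> C3/G4 P5 similar
  -> R7 @ bar 4 tick 0 v(1,): C3->G4 leap 19st
  -> R4 @ bar 5 tick 0 v(0, 2): D3/C4 m7 untreated
  -> R2 @ bar 6 tick 0 v(1, 2): B3/C4 m2 -> C4/G4 P5 similar
  -> R1 @ bar 7 tick 0 v(1, 2): C4/G4 P5 -> F4/C5 P5 similar
  -> R2 @ bar 7 tick 0 v(0, 1): E3/C4 m6 -> F3/F4 P8 similar
  -> R2 @ bar 7 tick 0 v(0, 2): E3/G4 m3 -> F3/C5 P5 similar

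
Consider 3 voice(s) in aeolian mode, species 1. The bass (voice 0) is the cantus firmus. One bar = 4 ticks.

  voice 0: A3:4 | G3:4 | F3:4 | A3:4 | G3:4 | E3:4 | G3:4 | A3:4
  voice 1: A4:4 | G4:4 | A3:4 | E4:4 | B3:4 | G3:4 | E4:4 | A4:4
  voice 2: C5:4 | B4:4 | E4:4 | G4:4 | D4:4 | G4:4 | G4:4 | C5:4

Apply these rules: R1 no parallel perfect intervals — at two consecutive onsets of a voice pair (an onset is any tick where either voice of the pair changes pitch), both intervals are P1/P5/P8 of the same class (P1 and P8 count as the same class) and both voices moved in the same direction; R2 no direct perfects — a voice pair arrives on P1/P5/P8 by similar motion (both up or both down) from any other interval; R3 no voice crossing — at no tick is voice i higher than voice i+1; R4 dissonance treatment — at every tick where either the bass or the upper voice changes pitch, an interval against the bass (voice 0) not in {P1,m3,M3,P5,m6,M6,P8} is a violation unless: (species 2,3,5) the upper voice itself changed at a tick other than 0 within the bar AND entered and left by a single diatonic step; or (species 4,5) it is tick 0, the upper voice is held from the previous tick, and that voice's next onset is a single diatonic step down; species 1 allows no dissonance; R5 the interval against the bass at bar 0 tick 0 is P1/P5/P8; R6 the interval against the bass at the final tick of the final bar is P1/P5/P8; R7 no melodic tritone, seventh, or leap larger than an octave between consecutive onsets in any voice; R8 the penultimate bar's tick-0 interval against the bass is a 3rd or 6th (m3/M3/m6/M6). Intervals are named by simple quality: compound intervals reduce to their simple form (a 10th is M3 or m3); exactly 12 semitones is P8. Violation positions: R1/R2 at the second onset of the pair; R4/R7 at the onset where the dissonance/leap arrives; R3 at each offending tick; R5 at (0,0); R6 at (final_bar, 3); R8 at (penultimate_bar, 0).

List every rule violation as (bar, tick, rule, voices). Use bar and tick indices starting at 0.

bar 0: v0=A3 v1=A4 v2=C5 downbeat m3
bar 1: v0=G3 v1=G4 v2=B4 downbeat M3
bar 2: v0=F3 v1=A3 v2=E4 downbeat M7
bar 3: v0=A3 v1=E4 v2=G4 downbeat m7
bar 4: v0=G3 v1=B3 v2=D4 downbeat P5
bar 5: v0=E3 v1=G3 v2=G4 downbeat m3
bar 6: v0=G3 v1=E4 v2=G4 downbeat P8
bar 7: v0=A3 v1=A4 v2=C5 downbeat m3
  -> R5 @ bar 0 tick 0 v(0, 2): opens on m3
  -> R1 @ bar 1 tick 0 v(0, 1): A3/A4 P8 -> G3/G4 P8 similar
  -> R2 @ bar 2 tick 0 v(1, 2): G4/B4 M3 -> A3/E4 P5 similar
  -> R4 @ bar 2 tick 0 v(0, 2): F3/E4 M7 untreated
  -> R7 @ bar 2 tick 0 v(1,): G4->A3 leap 10st
  -> R2 @ bar 3 tick 0 v(0, 1): F3/A3 M3 -> A3/E4 P5 similar
  -> R4 @ bar 3 tick 0 v(0, 2): A3/G4 m7 untreated
  -> R2 @ bar 4 tick 0 v(0, 2): A3/G4 m7 -> G3/D4 P5 similar
  -> R8 @ bar 6 tick 0 v(0, 2): penult P8 not 3rd/6th
  -> R2 @ bar 7 tick 0 v(0, 1): G3/E4 M6 -> A3/A4 P8 similar
  -> R6 @ bar 7 tick 3 v(0, 2): closes on m3

(0, 0, R5, (0, 2))
(1, 0, R1, (0, 1))
(2, 0, R2, (1, 2))
(2, 0, R4, (0, 2))
(2, 0, R7, (1,))
(3, 0, R2, (0, 1))
(3, 0, R4, (0, 2))
(4, 0, R2, (0, 2))
(6, 0, R8, (0, 2))
(7, 0, R2, (0, 1))
(7, 3, R6, (0, 2))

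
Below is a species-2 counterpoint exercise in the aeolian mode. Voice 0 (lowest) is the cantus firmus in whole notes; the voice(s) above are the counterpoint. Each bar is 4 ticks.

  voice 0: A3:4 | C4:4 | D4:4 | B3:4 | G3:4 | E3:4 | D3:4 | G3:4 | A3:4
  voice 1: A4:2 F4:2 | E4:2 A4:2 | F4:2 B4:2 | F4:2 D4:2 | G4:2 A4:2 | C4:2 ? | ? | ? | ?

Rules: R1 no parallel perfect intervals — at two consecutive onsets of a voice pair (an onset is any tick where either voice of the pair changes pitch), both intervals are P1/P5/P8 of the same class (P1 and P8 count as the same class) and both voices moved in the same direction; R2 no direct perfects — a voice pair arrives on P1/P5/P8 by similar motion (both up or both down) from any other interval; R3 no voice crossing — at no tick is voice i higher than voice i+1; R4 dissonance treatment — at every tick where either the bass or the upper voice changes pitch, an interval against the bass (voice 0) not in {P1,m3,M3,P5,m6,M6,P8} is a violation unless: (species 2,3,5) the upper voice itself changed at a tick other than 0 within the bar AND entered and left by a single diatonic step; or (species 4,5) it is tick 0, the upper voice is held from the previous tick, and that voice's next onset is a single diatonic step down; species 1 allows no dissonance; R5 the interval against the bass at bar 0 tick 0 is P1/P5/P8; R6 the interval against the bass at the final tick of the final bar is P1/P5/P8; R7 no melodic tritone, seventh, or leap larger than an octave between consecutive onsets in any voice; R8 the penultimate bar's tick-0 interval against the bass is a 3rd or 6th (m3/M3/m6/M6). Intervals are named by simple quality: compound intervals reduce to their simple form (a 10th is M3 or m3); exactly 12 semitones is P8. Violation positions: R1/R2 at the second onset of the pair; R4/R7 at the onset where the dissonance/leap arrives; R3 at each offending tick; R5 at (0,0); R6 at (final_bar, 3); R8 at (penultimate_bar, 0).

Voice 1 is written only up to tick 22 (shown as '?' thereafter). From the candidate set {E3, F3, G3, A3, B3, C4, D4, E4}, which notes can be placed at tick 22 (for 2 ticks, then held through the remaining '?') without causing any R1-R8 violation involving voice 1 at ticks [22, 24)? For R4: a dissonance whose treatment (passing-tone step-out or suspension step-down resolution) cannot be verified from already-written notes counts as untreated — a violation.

{B3, C4, E3, E4, G3}

E3: legal
F3: violates R4
G3: legal
A3: violates R4
B3: legal
C4: legal
D4: violates R4
E4: legal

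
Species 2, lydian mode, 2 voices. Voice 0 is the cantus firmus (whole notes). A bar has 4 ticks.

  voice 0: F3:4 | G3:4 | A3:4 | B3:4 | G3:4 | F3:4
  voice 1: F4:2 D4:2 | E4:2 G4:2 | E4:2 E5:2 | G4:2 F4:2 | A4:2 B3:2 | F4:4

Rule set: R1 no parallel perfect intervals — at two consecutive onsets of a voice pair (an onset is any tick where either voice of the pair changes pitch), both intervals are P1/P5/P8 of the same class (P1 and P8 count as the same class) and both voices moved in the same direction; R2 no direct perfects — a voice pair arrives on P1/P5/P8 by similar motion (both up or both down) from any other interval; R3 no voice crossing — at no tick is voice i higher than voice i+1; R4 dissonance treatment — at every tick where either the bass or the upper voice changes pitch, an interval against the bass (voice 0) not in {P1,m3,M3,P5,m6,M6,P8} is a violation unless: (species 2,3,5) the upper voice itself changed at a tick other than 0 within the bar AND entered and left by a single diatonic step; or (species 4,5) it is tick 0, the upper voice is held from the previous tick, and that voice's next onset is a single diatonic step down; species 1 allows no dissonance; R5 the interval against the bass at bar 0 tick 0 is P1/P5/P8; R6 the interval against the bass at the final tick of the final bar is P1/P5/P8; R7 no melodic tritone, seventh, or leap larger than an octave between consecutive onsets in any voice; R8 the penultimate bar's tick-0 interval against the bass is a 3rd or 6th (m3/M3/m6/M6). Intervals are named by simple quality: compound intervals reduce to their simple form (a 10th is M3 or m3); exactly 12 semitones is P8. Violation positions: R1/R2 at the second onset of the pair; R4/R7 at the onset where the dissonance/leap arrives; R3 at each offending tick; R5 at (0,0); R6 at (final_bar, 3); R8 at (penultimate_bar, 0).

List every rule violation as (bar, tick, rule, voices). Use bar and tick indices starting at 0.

(3, 2, R4, (0, 1))
(4, 0, R4, (0, 1))
(4, 0, R8, (0, 1))
(4, 2, R7, (1,))
(5, 0, R7, (1,))

bar 0: v0=F3 v1=F4 downbeat P8
bar 1: v0=G3 v1=E4 downbeat M6
bar 2: v0=A3 v1=E4 downbeat P5
bar 3: v0=B3 v1=G4 downbeat m6
bar 4: v0=G3 v1=A4 downbeat M2
bar 5: v0=F3 v1=F4 downbeat P8
  -> R4 @ bar 3 tick 2 v(0, 1): B3/F4 TT untreated
  -> R4 @ bar 4 tick 0 v(0, 1): G3/A4 M2 untreated
  -> R8 @ bar 4 tick 0 v(0, 1): penult M2 not 3rd/6th
  -> R7 @ bar 4 tick 2 v(1,): A4->B3 leap 10st
  -> R7 @ bar 5 tick 0 v(1,): B3->F4 leap 6st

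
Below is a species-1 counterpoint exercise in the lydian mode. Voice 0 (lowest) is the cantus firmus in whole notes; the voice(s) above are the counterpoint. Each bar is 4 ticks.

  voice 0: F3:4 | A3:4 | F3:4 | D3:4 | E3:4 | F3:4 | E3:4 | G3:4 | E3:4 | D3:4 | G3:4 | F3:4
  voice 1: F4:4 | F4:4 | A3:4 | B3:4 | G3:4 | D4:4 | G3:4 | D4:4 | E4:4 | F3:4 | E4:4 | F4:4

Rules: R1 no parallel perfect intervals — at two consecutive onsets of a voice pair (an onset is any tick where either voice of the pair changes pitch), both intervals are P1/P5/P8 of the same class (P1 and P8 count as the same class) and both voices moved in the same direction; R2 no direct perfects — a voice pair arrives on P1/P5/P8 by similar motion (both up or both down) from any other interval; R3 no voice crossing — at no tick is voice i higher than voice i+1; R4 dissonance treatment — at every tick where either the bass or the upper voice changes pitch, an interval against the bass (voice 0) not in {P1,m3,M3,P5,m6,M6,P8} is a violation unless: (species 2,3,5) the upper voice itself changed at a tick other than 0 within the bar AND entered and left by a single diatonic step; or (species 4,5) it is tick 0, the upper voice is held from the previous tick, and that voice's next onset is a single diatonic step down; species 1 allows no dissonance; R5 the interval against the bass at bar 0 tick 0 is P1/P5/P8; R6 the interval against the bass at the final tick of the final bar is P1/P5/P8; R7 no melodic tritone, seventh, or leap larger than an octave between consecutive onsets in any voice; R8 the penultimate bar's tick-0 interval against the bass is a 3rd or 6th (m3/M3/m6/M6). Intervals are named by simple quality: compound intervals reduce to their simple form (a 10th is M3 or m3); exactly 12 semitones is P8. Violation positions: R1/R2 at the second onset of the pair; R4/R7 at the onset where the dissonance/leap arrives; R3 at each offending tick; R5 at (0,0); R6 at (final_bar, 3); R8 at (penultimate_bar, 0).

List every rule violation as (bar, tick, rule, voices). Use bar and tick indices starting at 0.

bar 0: v0=F3 v1=F4 downbeat P8
bar 1: v0=A3 v1=F4 downbeat m6
bar 2: v0=F3 v1=A3 downbeat M3
bar 3: v0=D3 v1=B3 downbeat M6
bar 4: v0=E3 v1=G3 downbeat m3
bar 5: v0=F3 v1=D4 downbeat M6
bar 6: v0=E3 v1=G3 downbeat m3
bar 7: v0=G3 v1=D4 downbeat P5
bar 8: v0=E3 v1=E4 downbeat P8
bar 9: v0=D3 v1=F3 downbeat m3
bar 10: v0=G3 v1=E4 downbeat M6
bar 11: v0=F3 v1=F4 downbeat P8
  -> R2 @ bar 7 tick 0 v(0, 1): E3/G3 m3 -> G3/D4 P5 similar
  -> R7 @ bar 9 tick 0 v(1,): E4->F3 leap 11st
  -> R7 @ bar 10 tick 0 v(1,): F3->E4 leap 11st

(7, 0, R2, (0, 1))
(9, 0, R7, (1,))
(10, 0, R7, (1,))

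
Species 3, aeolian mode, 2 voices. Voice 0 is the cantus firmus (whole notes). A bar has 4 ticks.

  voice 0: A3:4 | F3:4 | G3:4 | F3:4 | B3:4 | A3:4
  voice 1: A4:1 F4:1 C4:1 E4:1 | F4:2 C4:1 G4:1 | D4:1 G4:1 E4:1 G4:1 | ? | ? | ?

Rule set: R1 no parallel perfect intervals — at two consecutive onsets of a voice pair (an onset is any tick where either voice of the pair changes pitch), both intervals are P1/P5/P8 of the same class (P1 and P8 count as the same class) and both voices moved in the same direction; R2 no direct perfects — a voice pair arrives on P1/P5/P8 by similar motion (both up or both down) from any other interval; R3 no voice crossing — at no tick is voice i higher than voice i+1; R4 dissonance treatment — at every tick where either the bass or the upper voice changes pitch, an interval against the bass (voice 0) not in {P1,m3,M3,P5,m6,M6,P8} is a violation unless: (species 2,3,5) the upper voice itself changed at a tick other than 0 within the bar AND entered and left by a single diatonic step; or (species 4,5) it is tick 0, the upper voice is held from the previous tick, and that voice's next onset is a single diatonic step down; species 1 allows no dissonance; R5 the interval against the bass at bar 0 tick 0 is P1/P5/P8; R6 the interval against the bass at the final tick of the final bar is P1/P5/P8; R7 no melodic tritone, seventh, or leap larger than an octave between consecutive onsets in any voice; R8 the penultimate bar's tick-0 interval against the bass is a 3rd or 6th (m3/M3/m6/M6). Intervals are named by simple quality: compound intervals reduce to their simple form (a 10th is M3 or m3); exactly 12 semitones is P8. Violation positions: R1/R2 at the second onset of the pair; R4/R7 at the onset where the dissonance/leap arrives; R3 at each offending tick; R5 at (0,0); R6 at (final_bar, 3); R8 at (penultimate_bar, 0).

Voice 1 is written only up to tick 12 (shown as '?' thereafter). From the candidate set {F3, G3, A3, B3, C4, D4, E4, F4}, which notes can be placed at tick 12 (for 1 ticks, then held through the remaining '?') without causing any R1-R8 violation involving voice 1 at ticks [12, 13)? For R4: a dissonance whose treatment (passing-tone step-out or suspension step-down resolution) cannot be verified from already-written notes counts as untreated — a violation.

{D4}

F3: violates R1,R7
G3: violates R4
A3: violates R7
B3: violates R4
C4: violates R2
D4: legal
E4: violates R4
F4: violates R1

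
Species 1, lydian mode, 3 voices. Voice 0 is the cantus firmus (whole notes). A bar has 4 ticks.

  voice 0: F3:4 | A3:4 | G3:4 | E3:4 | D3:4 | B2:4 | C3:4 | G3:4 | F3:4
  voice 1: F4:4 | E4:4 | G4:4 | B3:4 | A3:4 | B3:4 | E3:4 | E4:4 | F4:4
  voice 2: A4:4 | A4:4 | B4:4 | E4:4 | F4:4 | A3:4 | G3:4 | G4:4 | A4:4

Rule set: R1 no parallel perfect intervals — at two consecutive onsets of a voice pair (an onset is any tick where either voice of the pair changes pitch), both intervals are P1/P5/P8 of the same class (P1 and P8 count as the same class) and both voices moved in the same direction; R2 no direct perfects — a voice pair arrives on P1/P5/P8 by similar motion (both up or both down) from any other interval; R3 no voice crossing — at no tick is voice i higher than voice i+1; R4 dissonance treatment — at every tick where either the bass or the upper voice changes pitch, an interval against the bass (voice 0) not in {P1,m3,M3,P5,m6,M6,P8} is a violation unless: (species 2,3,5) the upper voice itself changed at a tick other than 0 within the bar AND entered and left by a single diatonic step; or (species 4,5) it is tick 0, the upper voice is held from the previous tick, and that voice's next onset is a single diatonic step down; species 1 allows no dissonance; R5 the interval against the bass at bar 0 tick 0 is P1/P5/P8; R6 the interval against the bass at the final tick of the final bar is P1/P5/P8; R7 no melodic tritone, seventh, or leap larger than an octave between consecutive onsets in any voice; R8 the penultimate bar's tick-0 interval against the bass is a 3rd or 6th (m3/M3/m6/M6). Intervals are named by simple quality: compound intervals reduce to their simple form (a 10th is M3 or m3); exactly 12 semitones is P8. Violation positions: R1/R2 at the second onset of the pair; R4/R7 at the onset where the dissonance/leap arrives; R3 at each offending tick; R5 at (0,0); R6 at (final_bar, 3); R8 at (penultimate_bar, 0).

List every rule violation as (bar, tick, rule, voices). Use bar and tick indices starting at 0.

bar 0: v0=F3 v1=F4 v2=A4 downbeat M3
bar 1: v0=A3 v1=E4 v2=A4 downbeat P8
bar 2: v0=G3 v1=G4 v2=B4 downbeat M3
bar 3: v0=E3 v1=B3 v2=E4 downbeat P8
bar 4: v0=D3 v1=A3 v2=F4 downbeat m3
bar 5: v0=B2 v1=B3 v2=A3 downbeat m7
bar 6: v0=C3 v1=E3 v2=G3 downbeat P5
bar 7: v0=G3 v1=E4 v2=G4 downbeat P8
bar 8: v0=F3 v1=F4 v2=A4 downbeat M3
  -> R5 @ bar 0 tick 0 v(0, 2): opens on M3
  -> R2 @ bar 3 tick 0 v(0, 1): G3/G4 P8 -> E3/B3 P5 similar
  -> R2 @ bar 3 tick 0 v(0, 2): G3/B4 M3 -> E3/E4 P8 similar
  -> R1 @ bar 4 tick 0 v(0, 1): E3/B3 P5 -> D3/A3 P5 similar
  -> R3 @ bar 5 tick 0 v(1, 2): B3 above A3
  -> R4 @ bar 5 tick 0 v(0, 2): B2/A3 m7 untreated
  -> R3 @ bar 5 tick 1 v(1, 2): B3 above A3
  -> R3 @ bar 5 tick 2 v(1, 2): B3 above A3
  -> R3 @ bar 5 tick 3 v(1, 2): B3 above A3
  -> R2 @ bar 7 tick 0 v(0, 2): C3/G3 P5 -> G3/G4 P8 similar
  -> R8 @ bar 7 tick 0 v(0, 2): penult P8 not 3rd/6th
  -> R6 @ bar 8 tick 3 v(0, 2): closes on M3

(0, 0, R5, (0, 2))
(3, 0, R2, (0, 1))
(3, 0, R2, (0, 2))
(4, 0, R1, (0, 1))
(5, 0, R3, (1, 2))
(5, 0, R4, (0, 2))
(5, 1, R3, (1, 2))
(5, 2, R3, (1, 2))
(5, 3, R3, (1, 2))
(7, 0, R2, (0, 2))
(7, 0, R8, (0, 2))
(8, 3, R6, (0, 2))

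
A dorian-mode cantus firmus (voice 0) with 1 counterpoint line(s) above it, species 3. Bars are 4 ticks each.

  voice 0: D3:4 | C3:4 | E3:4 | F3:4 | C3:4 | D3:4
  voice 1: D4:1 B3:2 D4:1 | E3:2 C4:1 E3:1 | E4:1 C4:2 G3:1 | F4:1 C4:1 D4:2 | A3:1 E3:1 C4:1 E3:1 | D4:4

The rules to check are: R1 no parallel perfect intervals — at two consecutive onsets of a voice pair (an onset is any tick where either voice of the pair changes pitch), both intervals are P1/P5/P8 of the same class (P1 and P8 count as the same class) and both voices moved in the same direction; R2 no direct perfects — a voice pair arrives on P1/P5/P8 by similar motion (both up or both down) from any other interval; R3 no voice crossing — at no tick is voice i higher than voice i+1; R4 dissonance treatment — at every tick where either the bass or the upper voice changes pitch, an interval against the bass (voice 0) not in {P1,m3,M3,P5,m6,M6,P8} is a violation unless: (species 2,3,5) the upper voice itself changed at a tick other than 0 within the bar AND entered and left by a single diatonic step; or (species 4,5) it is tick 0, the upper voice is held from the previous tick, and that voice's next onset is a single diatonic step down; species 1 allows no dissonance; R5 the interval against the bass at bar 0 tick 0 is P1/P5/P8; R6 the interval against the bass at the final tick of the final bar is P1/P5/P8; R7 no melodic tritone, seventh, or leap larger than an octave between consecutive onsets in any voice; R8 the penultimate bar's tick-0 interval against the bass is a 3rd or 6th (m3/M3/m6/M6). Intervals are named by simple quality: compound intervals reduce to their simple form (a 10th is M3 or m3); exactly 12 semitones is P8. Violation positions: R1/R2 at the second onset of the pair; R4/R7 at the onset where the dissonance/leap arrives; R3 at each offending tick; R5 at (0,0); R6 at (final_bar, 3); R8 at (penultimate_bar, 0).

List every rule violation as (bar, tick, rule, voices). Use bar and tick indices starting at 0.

(1, 0, R7, (1,))
(2, 0, R2, (0, 1))
(3, 0, R2, (0, 1))
(3, 0, R7, (1,))
(5, 0, R2, (0, 1))
(5, 0, R7, (1,))

bar 0: v0=D3 v1=D4 downbeat P8
bar 1: v0=C3 v1=E3 downbeat M3
bar 2: v0=E3 v1=E4 downbeat P8
bar 3: v0=F3 v1=F4 downbeat P8
bar 4: v0=C3 v1=A3 downbeat M6
bar 5: v0=D3 v1=D4 downbeat P8
  -> R7 @ bar 1 tick 0 v(1,): D4->E3 leap 10st
  -> R2 @ bar 2 tick 0 v(0, 1): C3/E3 M3 -> E3/E4 P8 similar
  -> R2 @ bar 3 tick 0 v(0, 1): E3/G3 m3 -> F3/F4 P8 similar
  -> R7 @ bar 3 tick 0 v(1,): G3->F4 leap 10st
  -> R2 @ bar 5 tick 0 v(0, 1): C3/E3 M3 -> D3/D4 P8 similar
  -> R7 @ bar 5 tick 0 v(1,): E3->D4 leap 10st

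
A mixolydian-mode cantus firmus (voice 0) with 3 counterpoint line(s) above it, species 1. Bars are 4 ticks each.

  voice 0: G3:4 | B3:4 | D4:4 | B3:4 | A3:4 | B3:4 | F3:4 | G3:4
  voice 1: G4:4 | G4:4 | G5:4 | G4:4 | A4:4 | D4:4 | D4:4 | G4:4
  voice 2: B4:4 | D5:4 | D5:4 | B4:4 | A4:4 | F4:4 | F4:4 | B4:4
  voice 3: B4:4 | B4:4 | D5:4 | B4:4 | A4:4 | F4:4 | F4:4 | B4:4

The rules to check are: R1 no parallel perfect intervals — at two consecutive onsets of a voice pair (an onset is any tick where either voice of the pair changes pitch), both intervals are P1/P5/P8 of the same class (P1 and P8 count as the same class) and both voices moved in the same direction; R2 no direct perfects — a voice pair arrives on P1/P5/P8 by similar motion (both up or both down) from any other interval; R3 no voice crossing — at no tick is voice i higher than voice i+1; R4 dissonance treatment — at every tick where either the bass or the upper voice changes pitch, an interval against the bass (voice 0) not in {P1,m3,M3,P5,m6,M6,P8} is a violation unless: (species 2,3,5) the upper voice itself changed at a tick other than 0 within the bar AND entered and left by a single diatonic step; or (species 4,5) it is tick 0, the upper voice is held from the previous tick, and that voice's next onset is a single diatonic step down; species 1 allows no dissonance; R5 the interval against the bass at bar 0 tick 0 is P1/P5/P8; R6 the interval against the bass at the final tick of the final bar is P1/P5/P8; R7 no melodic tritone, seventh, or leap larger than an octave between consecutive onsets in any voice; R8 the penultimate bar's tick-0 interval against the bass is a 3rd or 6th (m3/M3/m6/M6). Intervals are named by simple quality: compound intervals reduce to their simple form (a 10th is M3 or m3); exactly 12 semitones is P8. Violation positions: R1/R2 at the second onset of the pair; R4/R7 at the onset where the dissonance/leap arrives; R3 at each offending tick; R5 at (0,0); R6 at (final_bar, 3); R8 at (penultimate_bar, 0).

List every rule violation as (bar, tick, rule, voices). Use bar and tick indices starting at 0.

(0, 0, R5, (0, 2))
(0, 0, R5, (0, 3))
(1, 0, R3, (2, 3))
(1, 1, R3, (2, 3))
(1, 2, R3, (2, 3))
(1, 3, R3, (2, 3))
(2, 0, R1, (0, 3))
(2, 0, R3, (1, 2))
(2, 0, R4, (0, 1))
(2, 1, R3, (1, 2))
(2, 2, R3, (1, 2))
(2, 3, R3, (1, 2))
(3, 0, R1, (0, 2))
(3, 0, R1, (0, 3))
(3, 0, R1, (2, 3))
(4, 0, R1, (0, 2))
(4, 0, R1, (0, 3))
(4, 0, R1, (2, 3))
(5, 0, R1, (2, 3))
(5, 0, R4, (0, 2))
(5, 0, R4, (0, 3))
(6, 0, R7, (0,))
(6, 0, R8, (0, 2))
(6, 0, R8, (0, 3))
(7, 0, R1, (2, 3))
(7, 0, R2, (0, 1))
(7, 0, R7, (2,))
(7, 0, R7, (3,))
(7, 3, R6, (0, 2))
(7, 3, R6, (0, 3))

bar 0: v0=G3 v1=G4 v2=B4 v3=B4 downbeat M3
bar 1: v0=B3 v1=G4 v2=D5 v3=B4 downbeat P8
bar 2: v0=D4 v1=G5 v2=D5 v3=D5 downbeat P8
bar 3: v0=B3 v1=G4 v2=B4 v3=B4 downbeat P8
bar 4: v0=A3 v1=A4 v2=A4 v3=A4 downbeat P8
bar 5: v0=B3 v1=D4 v2=F4 v3=F4 downbeat TT
bar 6: v0=F3 v1=D4 v2=F4 v3=F4 downbeat P8
bar 7: v0=G3 v1=G4 v2=B4 v3=B4 downbeat M3
  -> R5 @ bar 0 tick 0 v(0, 2): opens on M3
  -> R5 @ bar 0 tick 0 v(0, 3): opens on M3
  -> R3 @ bar 1 tick 0 v(2, 3): D5 above B4
  -> R3 @ bar 1 tick 1 v(2, 3): D5 above B4
  -> R3 @ bar 1 tick 2 v(2, 3): D5 above B4
  -> R3 @ bar 1 tick 3 v(2, 3): D5 above B4
  -> R1 @ bar 2 tick 0 v(0, 3): B3/B4 P8 -> D4/D5 P8 similar
  -> R3 @ bar 2 tick 0 v(1, 2): G5 above D5
  -> R4 @ bar 2 tick 0 v(0, 1): D4/G5 P4 untreated
  -> R3 @ bar 2 tick 1 v(1, 2): G5 above D5
  -> R3 @ bar 2 tick 2 v(1, 2): G5 above D5
  -> R3 @ bar 2 tick 3 v(1, 2): G5 above D5
  -> R1 @ bar 3 tick 0 v(0, 2): D4/D5 P8 -> B3/B4 P8 similar
  -> R1 @ bar 3 tick 0 v(0, 3): D4/D5 P8 -> B3/B4 P8 similar
  -> R1 @ bar 3 tick 0 v(2, 3): D5/D5 P1 -> B4/B4 P1 similar
  -> R1 @ bar 4 tick 0 v(0, 2): B3/B4 P8 -> A3/A4 P8 similar
  -> R1 @ bar 4 tick 0 v(0, 3): B3/B4 P8 -> A3/A4 P8 similar
  -> R1 @ bar 4 tick 0 v(2, 3): B4/B4 P1 -> A4/A4 P1 similar
  -> R1 @ bar 5 tick 0 v(2, 3): A4/A4 P1 -> F4/F4 P1 similar
  -> R4 @ bar 5 tick 0 v(0, 2): B3/F4 TT untreated
  -> R4 @ bar 5 tick 0 v(0, 3): B3/F4 TT untreated
  -> R7 @ bar 6 tick 0 v(0,): B3->F3 leap 6st
  -> R8 @ bar 6 tick 0 v(0, 2): penult P8 not 3rd/6th
  -> R8 @ bar 6 tick 0 v(0, 3): penult P8 not 3rd/6th
  -> R1 @ bar 7 tick 0 v(2, 3): F4/F4 P1 -> B4/B4 P1 similar
  -> R2 @ bar 7 tick 0 v(0, 1): F3/D4 M6 -> G3/G4 P8 similar
  -> R7 @ bar 7 tick 0 v(2,): F4->B4 leap 6st
  -> R7 @ bar 7 tick 0 v(3,): F4->B4 leap 6st
  -> R6 @ bar 7 tick 3 v(0, 2): closes on M3
  -> R6 @ bar 7 tick 3 v(0, 3): closes on M3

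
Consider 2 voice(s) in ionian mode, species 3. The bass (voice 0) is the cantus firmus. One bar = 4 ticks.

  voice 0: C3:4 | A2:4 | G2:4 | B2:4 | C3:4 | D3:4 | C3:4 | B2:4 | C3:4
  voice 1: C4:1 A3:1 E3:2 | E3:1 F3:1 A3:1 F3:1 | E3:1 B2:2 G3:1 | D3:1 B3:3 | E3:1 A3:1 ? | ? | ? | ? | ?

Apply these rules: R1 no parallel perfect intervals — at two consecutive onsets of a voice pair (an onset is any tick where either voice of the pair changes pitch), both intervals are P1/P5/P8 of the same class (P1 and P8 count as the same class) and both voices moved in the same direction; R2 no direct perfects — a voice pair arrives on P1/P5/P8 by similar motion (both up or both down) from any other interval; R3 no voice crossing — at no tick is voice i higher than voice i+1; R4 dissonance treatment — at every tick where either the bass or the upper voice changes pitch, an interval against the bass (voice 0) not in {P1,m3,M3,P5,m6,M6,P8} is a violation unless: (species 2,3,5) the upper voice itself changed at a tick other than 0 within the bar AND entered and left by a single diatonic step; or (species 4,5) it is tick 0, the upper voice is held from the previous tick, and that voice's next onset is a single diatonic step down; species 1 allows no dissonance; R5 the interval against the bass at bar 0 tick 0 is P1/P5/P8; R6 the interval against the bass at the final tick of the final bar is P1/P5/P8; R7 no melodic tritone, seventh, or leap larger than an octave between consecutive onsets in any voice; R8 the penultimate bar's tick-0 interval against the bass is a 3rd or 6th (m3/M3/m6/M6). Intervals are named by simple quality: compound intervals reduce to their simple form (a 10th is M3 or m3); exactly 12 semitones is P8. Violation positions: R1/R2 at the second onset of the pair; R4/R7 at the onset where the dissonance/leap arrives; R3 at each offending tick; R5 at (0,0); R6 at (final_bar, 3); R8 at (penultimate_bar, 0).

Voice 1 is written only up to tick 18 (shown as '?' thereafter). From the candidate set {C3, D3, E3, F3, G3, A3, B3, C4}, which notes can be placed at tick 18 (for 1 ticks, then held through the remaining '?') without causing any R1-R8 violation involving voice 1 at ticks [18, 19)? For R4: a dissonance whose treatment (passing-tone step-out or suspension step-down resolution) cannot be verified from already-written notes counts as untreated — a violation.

{A3, C3, C4, E3, G3}

C3: legal
D3: violates R4
E3: legal
F3: violates R4
G3: legal
A3: legal
B3: violates R4
C4: legal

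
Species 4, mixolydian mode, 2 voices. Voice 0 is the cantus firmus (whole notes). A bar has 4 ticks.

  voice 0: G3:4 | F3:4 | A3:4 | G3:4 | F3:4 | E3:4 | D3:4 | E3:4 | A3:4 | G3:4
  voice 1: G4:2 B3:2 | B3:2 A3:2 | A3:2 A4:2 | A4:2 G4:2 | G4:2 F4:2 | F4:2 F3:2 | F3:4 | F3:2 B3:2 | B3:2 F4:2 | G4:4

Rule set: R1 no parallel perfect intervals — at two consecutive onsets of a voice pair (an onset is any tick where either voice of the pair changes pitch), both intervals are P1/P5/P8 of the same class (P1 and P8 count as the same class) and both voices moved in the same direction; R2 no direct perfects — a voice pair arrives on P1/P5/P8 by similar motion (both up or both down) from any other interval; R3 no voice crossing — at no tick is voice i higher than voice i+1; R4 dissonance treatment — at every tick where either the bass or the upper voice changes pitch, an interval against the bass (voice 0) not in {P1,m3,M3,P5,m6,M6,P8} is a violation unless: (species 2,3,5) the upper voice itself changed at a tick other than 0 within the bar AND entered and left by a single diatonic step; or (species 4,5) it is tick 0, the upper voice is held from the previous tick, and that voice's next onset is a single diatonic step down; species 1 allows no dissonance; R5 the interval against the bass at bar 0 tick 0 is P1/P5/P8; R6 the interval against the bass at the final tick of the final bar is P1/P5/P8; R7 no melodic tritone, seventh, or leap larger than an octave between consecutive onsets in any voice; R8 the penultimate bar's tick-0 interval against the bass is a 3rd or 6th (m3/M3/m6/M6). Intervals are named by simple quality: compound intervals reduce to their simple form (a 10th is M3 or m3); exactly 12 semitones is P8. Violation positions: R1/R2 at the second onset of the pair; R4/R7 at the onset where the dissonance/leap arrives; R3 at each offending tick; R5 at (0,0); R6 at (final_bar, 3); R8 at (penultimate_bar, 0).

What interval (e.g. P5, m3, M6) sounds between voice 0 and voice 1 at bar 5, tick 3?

voice 0=E3 voice 1=F3 -> m2

m2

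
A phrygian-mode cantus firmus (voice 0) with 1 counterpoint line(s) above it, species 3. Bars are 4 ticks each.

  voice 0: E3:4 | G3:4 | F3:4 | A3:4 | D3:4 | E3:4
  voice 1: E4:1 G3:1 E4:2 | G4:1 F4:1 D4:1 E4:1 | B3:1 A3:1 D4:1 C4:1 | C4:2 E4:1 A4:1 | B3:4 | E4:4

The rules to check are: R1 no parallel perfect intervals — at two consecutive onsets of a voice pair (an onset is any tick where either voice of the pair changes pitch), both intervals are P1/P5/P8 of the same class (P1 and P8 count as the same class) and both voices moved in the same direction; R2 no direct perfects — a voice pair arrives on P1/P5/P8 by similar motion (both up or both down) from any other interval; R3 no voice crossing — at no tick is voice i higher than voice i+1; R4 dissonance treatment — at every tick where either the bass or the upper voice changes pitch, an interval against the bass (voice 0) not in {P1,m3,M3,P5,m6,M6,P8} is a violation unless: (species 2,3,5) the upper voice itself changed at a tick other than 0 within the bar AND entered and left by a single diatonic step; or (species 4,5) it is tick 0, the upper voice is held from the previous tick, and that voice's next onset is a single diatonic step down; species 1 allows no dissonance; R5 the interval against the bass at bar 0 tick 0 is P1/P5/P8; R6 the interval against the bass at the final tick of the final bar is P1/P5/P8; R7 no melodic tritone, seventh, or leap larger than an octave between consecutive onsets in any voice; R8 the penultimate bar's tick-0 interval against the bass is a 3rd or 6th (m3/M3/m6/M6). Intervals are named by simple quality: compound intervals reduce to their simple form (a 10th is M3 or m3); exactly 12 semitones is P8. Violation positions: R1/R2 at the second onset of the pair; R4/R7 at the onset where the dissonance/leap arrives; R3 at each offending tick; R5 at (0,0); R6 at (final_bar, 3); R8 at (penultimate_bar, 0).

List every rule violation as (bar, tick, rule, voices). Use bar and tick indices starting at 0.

(1, 0, R1, (0, 1))
(1, 1, R4, (0, 1))
(2, 0, R4, (0, 1))
(4, 0, R7, (1,))
(5, 0, R2, (0, 1))

bar 0: v0=E3 v1=E4 downbeat P8
bar 1: v0=G3 v1=G4 downbeat P8
bar 2: v0=F3 v1=B3 downbeat TT
bar 3: v0=A3 v1=C4 downbeat m3
bar 4: v0=D3 v1=B3 downbeat M6
bar 5: v0=E3 v1=E4 downbeat P8
  -> R1 @ bar 1 tick 0 v(0, 1): E3/E4 P8 -> G3/G4 P8 similar
  -> R4 @ bar 1 tick 1 v(0, 1): G3/F4 m7 untreated
  -> R4 @ bar 2 tick 0 v(0, 1): F3/B3 TT untreated
  -> R7 @ bar 4 tick 0 v(1,): A4->B3 leap 10st
  -> R2 @ bar 5 tick 0 v(0, 1): D3/B3 M6 -> E3/E4 P8 similar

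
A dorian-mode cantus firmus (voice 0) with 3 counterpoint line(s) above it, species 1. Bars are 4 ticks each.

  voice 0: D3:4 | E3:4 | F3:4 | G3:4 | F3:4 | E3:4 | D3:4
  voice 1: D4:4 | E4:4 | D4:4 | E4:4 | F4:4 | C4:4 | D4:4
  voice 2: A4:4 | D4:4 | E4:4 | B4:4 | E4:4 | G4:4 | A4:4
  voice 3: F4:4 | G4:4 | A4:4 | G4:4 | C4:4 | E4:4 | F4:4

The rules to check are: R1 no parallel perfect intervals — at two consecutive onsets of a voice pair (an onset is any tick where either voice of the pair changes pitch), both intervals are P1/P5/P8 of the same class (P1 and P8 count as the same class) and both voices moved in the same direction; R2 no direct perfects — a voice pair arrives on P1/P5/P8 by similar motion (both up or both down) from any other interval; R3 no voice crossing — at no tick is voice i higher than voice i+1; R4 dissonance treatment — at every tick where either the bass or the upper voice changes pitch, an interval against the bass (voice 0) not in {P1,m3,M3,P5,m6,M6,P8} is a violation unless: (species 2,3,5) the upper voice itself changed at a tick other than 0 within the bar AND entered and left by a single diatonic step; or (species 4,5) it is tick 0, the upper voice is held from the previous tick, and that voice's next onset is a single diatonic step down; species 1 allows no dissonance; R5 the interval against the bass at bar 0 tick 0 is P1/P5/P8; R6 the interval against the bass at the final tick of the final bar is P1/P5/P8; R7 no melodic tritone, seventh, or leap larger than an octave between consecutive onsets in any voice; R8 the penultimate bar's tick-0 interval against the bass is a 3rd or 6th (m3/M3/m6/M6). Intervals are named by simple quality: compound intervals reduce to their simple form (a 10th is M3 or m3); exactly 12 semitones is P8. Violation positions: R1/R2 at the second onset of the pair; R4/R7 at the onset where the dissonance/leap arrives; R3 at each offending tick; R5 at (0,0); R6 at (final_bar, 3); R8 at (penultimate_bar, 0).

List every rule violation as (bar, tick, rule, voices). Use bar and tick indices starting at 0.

bar 0: v0=D3 v1=D4 v2=A4 v3=F4 downbeat m3
bar 1: v0=E3 v1=E4 v2=D4 v3=G4 downbeat m3
bar 2: v0=F3 v1=D4 v2=E4 v3=A4 downbeat M3
bar 3: v0=G3 v1=E4 v2=B4 v3=G4 downbeat P8
bar 4: v0=F3 v1=F4 v2=E4 v3=C4 downbeat P5
bar 5: v0=E3 v1=C4 v2=G4 v3=E4 downbeat P8
bar 6: v0=D3 v1=D4 v2=A4 v3=F4 downbeat m3
  -> R3 @ bar 0 tick 0 v(2, 3): A4 above F4
  -> R5 @ bar 0 tick 0 v(0, 3): opens on m3
  -> R3 @ bar 0 tick 1 v(2, 3): A4 above F4
  -> R3 @ bar 0 tick 2 v(2, 3): A4 above F4
  -> R3 @ bar 0 tick 3 v(2, 3): A4 above F4
  -> R1 @ bar 1 tick 0 v(0, 1): D3/D4 P8 -> E3/E4 P8 similar
  -> R3 @ bar 1 tick 0 v(1, 2): E4 above D4
  -> R4 @ bar 1 tick 0 v(0, 2): E3/D4 m7 untreated
  -> R3 @ bar 1 tick 1 v(1, 2): E4 above D4
  -> R3 @ bar 1 tick 2 v(1, 2): E4 above D4
  -> R3 @ bar 1 tick 3 v(1, 2): E4 above D4
  -> R4 @ bar 2 tick 0 v(0, 2): F3/E4 M7 untreated
  -> R2 @ bar 3 tick 0 v(1, 2): D4/E4 M2 -> E4/B4 P5 similar
  -> R3 @ bar 3 tick 0 v(2, 3): B4 above G4
  -> R3 @ bar 3 tick 1 v(2, 3): B4 above G4
  -> R3 @ bar 3 tick 2 v(2, 3): B4 above G4
  -> R3 @ bar 3 tick 3 v(2, 3): B4 above G4
  -> R2 @ bar 4 tick 0 v(0, 3): G3/G4 P8 -> F3/C4 P5 similar
  -> R3 @ bar 4 tick 0 v(1, 2): F4 above E4
  -> R3 @ bar 4 tick 0 v(2, 3): E4 above C4
  -> R4 @ bar 4 tick 0 v(0, 2): F3/E4 M7 untreated
  -> R3 @ bar 4 tick 1 v(1, 2): F4 above E4
  -> R3 @ bar 4 tick 1 v(2, 3): E4 above C4
  -> R3 @ bar 4 tick 2 v(1, 2): F4 above E4
  -> R3 @ bar 4 tick 2 v(2, 3): E4 above C4
  -> R3 @ bar 4 tick 3 v(1, 2): F4 above E4
  -> R3 @ bar 4 tick 3 v(2, 3): E4 above C4
  -> R3 @ bar 5 tick 0 v(2, 3): G4 above E4
  -> R8 @ bar 5 tick 0 v(0, 3): penult P8 not 3rd/6th
  -> R3 @ bar 5 tick 1 v(2, 3): G4 above E4
  -> R3 @ bar 5 tick 2 v(2, 3): G4 above E4
  -> R3 @ bar 5 tick 3 v(2, 3): G4 above E4
  -> R1 @ bar 6 tick 0 v(1, 2): C4/G4 P5 -> D4/A4 P5 similar
  -> R3 @ bar 6 tick 0 v(2, 3): A4 above F4
  -> R3 @ bar 6 tick 1 v(2, 3): A4 above F4
  -> R3 @ bar 6 tick 2 v(2, 3): A4 above F4
  -> R3 @ bar 6 tick 3 v(2, 3): A4 above F4
  -> R6 @ bar 6 tick 3 v(0, 3): closes on m3

(0, 0, R3, (2, 3))
(0, 0, R5, (0, 3))
(0, 1, R3, (2, 3))
(0, 2, R3, (2, 3))
(0, 3, R3, (2, 3))
(1, 0, R1, (0, 1))
(1, 0, R3, (1, 2))
(1, 0, R4, (0, 2))
(1, 1, R3, (1, 2))
(1, 2, R3, (1, 2))
(1, 3, R3, (1, 2))
(2, 0, R4, (0, 2))
(3, 0, R2, (1, 2))
(3, 0, R3, (2, 3))
(3, 1, R3, (2, 3))
(3, 2, R3, (2, 3))
(3, 3, R3, (2, 3))
(4, 0, R2, (0, 3))
(4, 0, R3, (1, 2))
(4, 0, R3, (2, 3))
(4, 0, R4, (0, 2))
(4, 1, R3, (1, 2))
(4, 1, R3, (2, 3))
(4, 2, R3, (1, 2))
(4, 2, R3, (2, 3))
(4, 3, R3, (1, 2))
(4, 3, R3, (2, 3))
(5, 0, R3, (2, 3))
(5, 0, R8, (0, 3))
(5, 1, R3, (2, 3))
(5, 2, R3, (2, 3))
(5, 3, R3, (2, 3))
(6, 0, R1, (1, 2))
(6, 0, R3, (2, 3))
(6, 1, R3, (2, 3))
(6, 2, R3, (2, 3))
(6, 3, R3, (2, 3))
(6, 3, R6, (0, 3))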